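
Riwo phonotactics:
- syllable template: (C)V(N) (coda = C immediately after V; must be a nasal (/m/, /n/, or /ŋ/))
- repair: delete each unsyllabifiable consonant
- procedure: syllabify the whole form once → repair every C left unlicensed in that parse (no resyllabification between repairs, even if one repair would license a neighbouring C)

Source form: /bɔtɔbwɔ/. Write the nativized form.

Under (C)V(N), the unsyllabifiable consonants are /b/ (only a nasal (/m/, /n/, or /ŋ/) is licensed in coda position; onsets are limited to one consonant).
Each unlicensed consonant is deleted: /b/.

bɔtɔwɔ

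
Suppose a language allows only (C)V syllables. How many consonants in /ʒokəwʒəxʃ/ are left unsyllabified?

3

Under (C)V, the unsyllabifiable consonants are /w/, /x/, /ʃ/ (no codas are permitted; onsets are limited to one consonant).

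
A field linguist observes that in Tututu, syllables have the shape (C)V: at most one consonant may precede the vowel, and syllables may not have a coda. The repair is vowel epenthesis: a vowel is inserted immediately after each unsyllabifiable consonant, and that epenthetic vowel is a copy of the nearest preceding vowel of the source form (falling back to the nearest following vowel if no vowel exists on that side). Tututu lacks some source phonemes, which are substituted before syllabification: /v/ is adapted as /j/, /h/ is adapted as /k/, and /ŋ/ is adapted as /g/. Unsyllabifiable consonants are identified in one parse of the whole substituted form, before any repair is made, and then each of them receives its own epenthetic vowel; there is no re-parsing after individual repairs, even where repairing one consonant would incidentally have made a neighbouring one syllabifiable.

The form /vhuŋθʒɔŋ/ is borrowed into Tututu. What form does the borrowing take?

Substitution: /v/ → /j/, /h/ → /k/, /ŋ/ → /g/, giving /jkugθʒɔg/.
Under (C)V, the unsyllabifiable consonants are /j/, /g/, /θ/, /g/ (no codas are permitted; onsets are limited to one consonant).
Inserting the epenthetic vowel yields /j/ → /ju/, /g/ → /gu/, /θ/ → /θu/, /g/ → /gɔ/.

jukuguθuʒɔgɔ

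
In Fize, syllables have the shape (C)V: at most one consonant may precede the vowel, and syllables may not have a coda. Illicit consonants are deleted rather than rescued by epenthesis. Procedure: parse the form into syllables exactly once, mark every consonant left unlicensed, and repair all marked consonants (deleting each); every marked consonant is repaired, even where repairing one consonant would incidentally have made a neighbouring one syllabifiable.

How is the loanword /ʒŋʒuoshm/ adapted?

ʒuo

The consonants /ʒ/, /ŋ/, /s/, /h/, /m/ cannot be parsed into a legal (C)V syllable (no codas are permitted; onsets are limited to one consonant).
Deletion applies to /ʒ/, /ŋ/, /s/, /h/, /m/.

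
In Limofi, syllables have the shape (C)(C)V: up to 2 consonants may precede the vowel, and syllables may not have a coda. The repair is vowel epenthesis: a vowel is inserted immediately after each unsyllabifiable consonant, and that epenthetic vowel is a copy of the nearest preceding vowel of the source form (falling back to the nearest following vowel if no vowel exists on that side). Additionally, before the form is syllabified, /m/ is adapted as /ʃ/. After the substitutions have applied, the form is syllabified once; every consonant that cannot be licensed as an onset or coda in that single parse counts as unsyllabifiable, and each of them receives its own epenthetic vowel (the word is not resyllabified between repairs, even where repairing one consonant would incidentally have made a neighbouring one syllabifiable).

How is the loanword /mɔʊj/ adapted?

Substitution: /m/ → /ʃ/, giving /ʃɔʊj/.
Syllabifying with onset maximization leaves /j/ stranded (no codas are permitted; onsets may contain at most 2 consonants).
Inserting the epenthetic vowel yields /j/ → /jʊ/.

ʃɔʊjʊ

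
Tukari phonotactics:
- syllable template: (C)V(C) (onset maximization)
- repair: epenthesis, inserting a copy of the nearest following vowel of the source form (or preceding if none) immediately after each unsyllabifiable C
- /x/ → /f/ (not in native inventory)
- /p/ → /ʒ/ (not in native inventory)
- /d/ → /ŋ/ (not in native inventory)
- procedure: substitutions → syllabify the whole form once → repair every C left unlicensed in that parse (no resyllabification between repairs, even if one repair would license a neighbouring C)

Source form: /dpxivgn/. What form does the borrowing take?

ŋiʒifivgini

Substitution: /d/ → /ŋ/, /p/ → /ʒ/, /x/ → /f/, giving /ŋʒfivgn/.
Under (C)V(C), the unsyllabifiable consonants are /ŋ/, /ʒ/, /g/, /n/ (at most one coda consonant is licensed; onsets are limited to one consonant).
Epenthesis after each stranded consonant: /ŋ/ → /ŋi/, /ʒ/ → /ʒi/, /g/ → /gi/, /n/ → /ni/.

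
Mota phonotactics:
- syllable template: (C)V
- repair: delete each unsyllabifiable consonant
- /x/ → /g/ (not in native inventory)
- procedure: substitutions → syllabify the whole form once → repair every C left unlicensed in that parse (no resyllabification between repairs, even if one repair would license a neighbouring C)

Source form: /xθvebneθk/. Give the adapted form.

Substitution: /x/ → /g/, giving /gθvebneθk/.
Under (C)V, the unsyllabifiable consonants are /g/, /θ/, /b/, /θ/, /k/ (no codas are permitted; onsets are limited to one consonant).
Deleting the stranded consonants removes /g/, /θ/, /b/, /θ/, /k/.

vene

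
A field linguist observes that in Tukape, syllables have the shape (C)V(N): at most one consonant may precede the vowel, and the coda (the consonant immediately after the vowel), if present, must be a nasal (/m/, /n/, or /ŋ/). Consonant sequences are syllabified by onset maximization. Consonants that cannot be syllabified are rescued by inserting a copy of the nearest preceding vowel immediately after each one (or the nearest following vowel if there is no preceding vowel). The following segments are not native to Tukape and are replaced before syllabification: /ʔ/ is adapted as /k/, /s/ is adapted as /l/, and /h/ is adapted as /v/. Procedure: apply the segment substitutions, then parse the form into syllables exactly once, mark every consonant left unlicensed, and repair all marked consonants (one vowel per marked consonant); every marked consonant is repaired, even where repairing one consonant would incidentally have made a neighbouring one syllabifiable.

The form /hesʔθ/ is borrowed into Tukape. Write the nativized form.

velekeθe

Substitution: /h/ → /v/, /s/ → /l/, /ʔ/ → /k/, giving /velkθ/.
The consonants /l/, /k/, /θ/ cannot be parsed into a legal (C)V(N) syllable (only a nasal (/m/, /n/, or /ŋ/) is licensed in coda position; onsets are limited to one consonant).
Each unlicensed consonant becomes the onset of a new syllable: /l/ → /le/, /k/ → /ke/, /θ/ → /θe/.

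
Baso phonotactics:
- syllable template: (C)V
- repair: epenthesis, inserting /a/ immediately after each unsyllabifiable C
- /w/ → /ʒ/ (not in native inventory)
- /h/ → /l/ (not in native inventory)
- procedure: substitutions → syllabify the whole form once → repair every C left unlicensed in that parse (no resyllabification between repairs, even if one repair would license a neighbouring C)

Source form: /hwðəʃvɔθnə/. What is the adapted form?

Substitution: /h/ → /l/, /w/ → /ʒ/, giving /lʒðəʃvɔθnə/.
Under (C)V, the unsyllabifiable consonants are /l/, /ʒ/, /ʃ/, /θ/ (no codas are permitted; onsets are limited to one consonant).
Epenthesis after each stranded consonant: /l/ → /la/, /ʒ/ → /ʒa/, /ʃ/ → /ʃa/, /θ/ → /θa/.

laʒaðəʃavɔθanə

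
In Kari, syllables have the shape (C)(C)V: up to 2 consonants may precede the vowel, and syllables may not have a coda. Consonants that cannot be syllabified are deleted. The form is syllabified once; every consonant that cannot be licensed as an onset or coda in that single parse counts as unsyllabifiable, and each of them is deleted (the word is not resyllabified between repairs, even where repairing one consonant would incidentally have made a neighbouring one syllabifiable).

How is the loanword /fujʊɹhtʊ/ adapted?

fujʊhtʊ

Syllabifying with onset maximization leaves /ɹ/ stranded (no codas are permitted; onsets may contain at most 2 consonants).
Deleting the stranded consonants removes /ɹ/.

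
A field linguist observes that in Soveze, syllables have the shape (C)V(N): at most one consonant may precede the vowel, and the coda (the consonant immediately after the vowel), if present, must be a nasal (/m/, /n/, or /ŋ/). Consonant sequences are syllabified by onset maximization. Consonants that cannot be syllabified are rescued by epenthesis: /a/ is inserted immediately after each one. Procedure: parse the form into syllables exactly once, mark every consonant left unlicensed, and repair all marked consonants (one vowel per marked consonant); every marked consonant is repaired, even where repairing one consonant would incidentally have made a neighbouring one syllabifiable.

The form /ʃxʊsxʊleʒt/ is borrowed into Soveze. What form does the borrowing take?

Syllabifying with onset maximization leaves /ʃ/, /s/, /ʒ/, /t/ stranded (only a nasal (/m/, /n/, or /ŋ/) is licensed in coda position; onsets are limited to one consonant).
Epenthesis after each stranded consonant: /ʃ/ → /ʃa/, /s/ → /sa/, /ʒ/ → /ʒa/, /t/ → /ta/.

ʃaxʊsaxʊleʒata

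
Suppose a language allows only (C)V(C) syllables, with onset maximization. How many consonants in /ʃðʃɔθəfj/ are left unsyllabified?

3

Syllabifying with onset maximization leaves /ʃ/, /ð/, /j/ stranded (at most one coda consonant is licensed; onsets are limited to one consonant).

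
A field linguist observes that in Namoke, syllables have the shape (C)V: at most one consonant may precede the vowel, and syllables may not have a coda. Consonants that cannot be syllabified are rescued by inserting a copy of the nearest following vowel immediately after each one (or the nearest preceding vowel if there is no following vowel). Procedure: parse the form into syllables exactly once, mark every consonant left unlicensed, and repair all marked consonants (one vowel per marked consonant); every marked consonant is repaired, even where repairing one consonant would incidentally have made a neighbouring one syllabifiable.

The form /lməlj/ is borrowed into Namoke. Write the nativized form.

ləmələjə

The consonants /l/, /l/, /j/ cannot be parsed into a legal (C)V syllable (no codas are permitted; onsets are limited to one consonant).
Inserting the epenthetic vowel yields /l/ → /lə/, /l/ → /lə/, /j/ → /jə/.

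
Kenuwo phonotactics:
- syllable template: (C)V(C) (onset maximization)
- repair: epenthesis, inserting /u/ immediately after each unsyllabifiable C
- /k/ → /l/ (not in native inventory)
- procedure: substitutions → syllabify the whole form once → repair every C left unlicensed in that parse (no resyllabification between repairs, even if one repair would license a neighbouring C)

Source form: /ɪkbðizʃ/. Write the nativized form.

Substitution: /k/ → /l/, giving /ɪlbðizʃ/.
Under (C)V(C), the unsyllabifiable consonants are /b/, /ʃ/ (at most one coda consonant is licensed; onsets are limited to one consonant).
Inserting the epenthetic vowel yields /b/ → /bu/, /ʃ/ → /ʃu/.

ɪlbuðizʃu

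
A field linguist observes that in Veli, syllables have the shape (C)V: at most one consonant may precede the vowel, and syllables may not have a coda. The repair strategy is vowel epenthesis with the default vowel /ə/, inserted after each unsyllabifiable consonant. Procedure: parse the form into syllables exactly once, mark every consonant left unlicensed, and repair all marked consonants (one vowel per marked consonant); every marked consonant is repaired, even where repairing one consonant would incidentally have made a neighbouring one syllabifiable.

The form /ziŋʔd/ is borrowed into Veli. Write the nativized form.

The consonants /ŋ/, /ʔ/, /d/ cannot be parsed into a legal (C)V syllable (no codas are permitted; onsets are limited to one consonant).
Inserting the epenthetic vowel yields /ŋ/ → /ŋə/, /ʔ/ → /ʔə/, /d/ → /də/.

ziŋəʔədə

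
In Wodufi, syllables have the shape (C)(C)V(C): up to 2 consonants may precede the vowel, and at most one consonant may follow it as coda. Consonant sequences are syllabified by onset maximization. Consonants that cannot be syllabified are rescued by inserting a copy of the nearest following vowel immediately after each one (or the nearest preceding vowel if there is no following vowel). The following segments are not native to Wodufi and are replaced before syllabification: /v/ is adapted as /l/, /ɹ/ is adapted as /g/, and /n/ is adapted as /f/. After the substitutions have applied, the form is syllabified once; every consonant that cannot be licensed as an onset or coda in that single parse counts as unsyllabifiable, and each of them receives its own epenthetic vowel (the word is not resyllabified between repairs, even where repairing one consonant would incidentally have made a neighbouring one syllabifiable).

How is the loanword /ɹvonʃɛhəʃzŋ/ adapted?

glofʃɛhəʃzəŋə

Substitution: /ɹ/ → /g/, /v/ → /l/, /n/ → /f/, giving /glofʃɛhəʃzŋ/.
Under (C)(C)V(C), the unsyllabifiable consonants are /z/, /ŋ/ (at most one coda consonant is licensed; onsets may contain at most 2 consonants).
Inserting the epenthetic vowel yields /z/ → /zə/, /ŋ/ → /ŋə/.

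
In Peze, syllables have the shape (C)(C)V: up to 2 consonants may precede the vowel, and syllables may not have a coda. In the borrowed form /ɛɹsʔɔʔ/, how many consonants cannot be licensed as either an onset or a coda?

2

Syllabifying with onset maximization leaves /ɹ/, /ʔ/ stranded (no codas are permitted; onsets may contain at most 2 consonants).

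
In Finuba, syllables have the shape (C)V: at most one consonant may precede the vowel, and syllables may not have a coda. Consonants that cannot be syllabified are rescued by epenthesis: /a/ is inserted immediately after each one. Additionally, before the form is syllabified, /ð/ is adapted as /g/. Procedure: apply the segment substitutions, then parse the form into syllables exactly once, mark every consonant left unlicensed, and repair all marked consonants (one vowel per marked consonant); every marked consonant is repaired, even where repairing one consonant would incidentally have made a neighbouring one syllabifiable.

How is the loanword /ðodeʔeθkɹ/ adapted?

Substitution: /ð/ → /g/, giving /godeʔeθkɹ/.
Under (C)V, the unsyllabifiable consonants are /θ/, /k/, /ɹ/ (no codas are permitted; onsets are limited to one consonant).
Epenthesis after each stranded consonant: /θ/ → /θa/, /k/ → /ka/, /ɹ/ → /ɹa/.

godeʔeθakaɹa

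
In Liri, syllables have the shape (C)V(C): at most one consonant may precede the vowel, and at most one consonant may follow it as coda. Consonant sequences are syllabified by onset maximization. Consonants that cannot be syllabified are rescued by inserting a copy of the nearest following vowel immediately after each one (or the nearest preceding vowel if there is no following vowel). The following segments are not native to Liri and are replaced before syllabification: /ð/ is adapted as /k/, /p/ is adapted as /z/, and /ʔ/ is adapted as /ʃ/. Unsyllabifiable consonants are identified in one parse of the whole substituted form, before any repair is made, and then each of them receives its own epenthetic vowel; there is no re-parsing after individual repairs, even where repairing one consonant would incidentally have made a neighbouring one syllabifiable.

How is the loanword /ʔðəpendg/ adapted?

Substitution: /ʔ/ → /ʃ/, /ð/ → /k/, /p/ → /z/, giving /ʃkəzendg/.
Under (C)V(C), the unsyllabifiable consonants are /ʃ/, /d/, /g/ (at most one coda consonant is licensed; onsets are limited to one consonant).
Epenthesis after each stranded consonant: /ʃ/ → /ʃə/, /d/ → /de/, /g/ → /ge/.

ʃəkəzendege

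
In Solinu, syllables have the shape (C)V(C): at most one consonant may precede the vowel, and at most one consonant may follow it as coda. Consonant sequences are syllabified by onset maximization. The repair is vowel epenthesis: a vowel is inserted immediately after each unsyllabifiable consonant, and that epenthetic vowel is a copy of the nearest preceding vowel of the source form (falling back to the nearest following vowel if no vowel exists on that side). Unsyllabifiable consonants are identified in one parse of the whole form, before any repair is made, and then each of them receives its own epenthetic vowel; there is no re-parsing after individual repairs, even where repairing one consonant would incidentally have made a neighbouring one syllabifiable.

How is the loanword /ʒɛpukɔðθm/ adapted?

ʒɛpukɔðθɔmɔ

The consonants /θ/, /m/ cannot be parsed into a legal (C)V(C) syllable (at most one coda consonant is licensed; onsets are limited to one consonant).
Each unlicensed consonant becomes the onset of a new syllable: /θ/ → /θɔ/, /m/ → /mɔ/.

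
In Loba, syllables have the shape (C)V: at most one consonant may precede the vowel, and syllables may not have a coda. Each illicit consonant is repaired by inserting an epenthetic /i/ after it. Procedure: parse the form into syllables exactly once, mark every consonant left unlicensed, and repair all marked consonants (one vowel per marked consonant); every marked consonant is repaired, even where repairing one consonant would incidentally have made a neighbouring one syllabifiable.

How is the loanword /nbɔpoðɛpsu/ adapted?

nibɔpoðɛpisu

Under (C)V, the unsyllabifiable consonants are /n/, /p/ (no codas are permitted; onsets are limited to one consonant).
Epenthesis after each stranded consonant: /n/ → /ni/, /p/ → /pi/.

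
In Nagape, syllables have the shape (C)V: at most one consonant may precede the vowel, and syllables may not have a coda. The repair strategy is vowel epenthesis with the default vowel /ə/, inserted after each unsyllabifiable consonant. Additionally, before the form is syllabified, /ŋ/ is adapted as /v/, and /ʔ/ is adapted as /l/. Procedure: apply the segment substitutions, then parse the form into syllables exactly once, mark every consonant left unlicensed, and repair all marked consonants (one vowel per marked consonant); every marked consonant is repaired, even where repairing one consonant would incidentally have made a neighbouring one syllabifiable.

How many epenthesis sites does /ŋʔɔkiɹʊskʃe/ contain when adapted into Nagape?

After substitution the input is /vlɔkiɹʊskʃe/.
The unsyllabifiable consonants are /v/, /s/, /k/; each receives one epenthetic vowel.

3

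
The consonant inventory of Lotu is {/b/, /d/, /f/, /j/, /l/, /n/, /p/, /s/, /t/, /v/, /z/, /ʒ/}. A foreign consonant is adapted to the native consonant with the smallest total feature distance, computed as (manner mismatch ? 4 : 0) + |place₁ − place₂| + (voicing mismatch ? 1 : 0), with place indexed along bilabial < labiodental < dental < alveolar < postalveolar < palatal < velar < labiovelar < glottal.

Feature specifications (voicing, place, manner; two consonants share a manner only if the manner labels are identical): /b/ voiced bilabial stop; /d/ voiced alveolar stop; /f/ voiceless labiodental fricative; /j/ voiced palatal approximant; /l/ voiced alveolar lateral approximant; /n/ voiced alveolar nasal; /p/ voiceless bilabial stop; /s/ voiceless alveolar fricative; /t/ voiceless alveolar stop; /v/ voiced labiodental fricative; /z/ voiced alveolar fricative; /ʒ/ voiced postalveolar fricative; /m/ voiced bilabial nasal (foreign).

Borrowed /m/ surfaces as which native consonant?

/n/ is closest: same manner (nasal), place distance 3 (bilabial→alveolar), same voicing; total 3. Next closest is /b/ at distance 4.

n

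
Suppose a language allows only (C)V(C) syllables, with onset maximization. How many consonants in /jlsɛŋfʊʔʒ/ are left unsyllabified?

3

The consonants /j/, /l/, /ʒ/ cannot be parsed into a legal (C)V(C) syllable (at most one coda consonant is licensed; onsets are limited to one consonant).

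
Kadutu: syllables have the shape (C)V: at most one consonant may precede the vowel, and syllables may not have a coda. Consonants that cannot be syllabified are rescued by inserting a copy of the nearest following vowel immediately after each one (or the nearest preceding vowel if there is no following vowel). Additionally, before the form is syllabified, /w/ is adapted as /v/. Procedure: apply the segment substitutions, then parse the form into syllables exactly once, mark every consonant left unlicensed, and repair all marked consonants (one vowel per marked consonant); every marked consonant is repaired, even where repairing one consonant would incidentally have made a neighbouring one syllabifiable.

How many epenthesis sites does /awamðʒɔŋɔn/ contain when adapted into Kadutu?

After substitution the input is /avamðʒɔŋɔn/.
The unsyllabifiable consonants are /m/, /ð/, /n/; each receives one epenthetic vowel.

3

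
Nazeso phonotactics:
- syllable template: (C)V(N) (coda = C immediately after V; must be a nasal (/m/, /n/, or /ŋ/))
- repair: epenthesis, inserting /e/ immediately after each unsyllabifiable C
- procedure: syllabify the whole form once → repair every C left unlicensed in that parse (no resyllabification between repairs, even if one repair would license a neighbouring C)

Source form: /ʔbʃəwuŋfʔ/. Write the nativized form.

Under (C)V(N), the unsyllabifiable consonants are /ʔ/, /b/, /f/, /ʔ/ (only a nasal (/m/, /n/, or /ŋ/) is licensed in coda position; onsets are limited to one consonant).
Epenthesis after each stranded consonant: /ʔ/ → /ʔe/, /b/ → /be/, /f/ → /fe/, /ʔ/ → /ʔe/.

ʔebeʃəwuŋfeʔe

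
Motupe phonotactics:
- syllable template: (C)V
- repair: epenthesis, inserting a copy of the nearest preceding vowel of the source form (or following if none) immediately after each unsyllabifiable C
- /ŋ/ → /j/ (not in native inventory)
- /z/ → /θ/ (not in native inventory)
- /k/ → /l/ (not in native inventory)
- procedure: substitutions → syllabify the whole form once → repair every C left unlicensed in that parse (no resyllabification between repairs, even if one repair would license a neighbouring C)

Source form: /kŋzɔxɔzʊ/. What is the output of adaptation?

lɔjɔθɔxɔθʊ

Substitution: /k/ → /l/, /ŋ/ → /j/, /z/ → /θ/, giving /ljθɔxɔθʊ/.
Syllabifying with onset maximization leaves /l/, /j/ stranded (no codas are permitted; onsets are limited to one consonant).
Each unlicensed consonant becomes the onset of a new syllable: /l/ → /lɔ/, /j/ → /jɔ/.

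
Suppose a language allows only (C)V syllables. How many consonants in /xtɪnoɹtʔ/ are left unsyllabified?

Under (C)V, the unsyllabifiable consonants are /x/, /ɹ/, /t/, /ʔ/ (no codas are permitted; onsets are limited to one consonant).

4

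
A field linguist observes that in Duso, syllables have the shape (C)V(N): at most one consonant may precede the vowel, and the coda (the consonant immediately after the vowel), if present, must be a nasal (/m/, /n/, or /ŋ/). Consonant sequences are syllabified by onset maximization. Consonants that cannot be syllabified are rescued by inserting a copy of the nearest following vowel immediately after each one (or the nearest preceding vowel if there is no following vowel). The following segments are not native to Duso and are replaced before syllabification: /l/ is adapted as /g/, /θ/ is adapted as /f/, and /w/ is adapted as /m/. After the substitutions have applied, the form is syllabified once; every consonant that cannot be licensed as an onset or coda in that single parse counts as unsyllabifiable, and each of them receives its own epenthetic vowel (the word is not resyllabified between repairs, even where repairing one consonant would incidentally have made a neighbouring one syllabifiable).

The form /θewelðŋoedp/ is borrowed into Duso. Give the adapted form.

Substitution: /θ/ → /f/, /w/ → /m/, /l/ → /g/, giving /femegðŋoedp/.
Syllabifying with onset maximization leaves /g/, /ð/, /d/, /p/ stranded (only a nasal (/m/, /n/, or /ŋ/) is licensed in coda position; onsets are limited to one consonant).
Each unlicensed consonant becomes the onset of a new syllable: /g/ → /go/, /ð/ → /ðo/, /d/ → /de/, /p/ → /pe/.

femegoðoŋoedepe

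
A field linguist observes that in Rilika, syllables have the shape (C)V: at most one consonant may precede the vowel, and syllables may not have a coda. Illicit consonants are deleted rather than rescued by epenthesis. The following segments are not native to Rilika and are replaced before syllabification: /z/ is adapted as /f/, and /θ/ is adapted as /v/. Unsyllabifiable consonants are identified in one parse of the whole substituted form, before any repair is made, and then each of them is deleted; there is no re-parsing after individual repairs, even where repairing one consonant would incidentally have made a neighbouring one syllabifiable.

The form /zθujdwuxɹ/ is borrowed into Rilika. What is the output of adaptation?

vuwu

Substitution: /z/ → /f/, /θ/ → /v/, giving /fvujdwuxɹ/.
The consonants /f/, /j/, /d/, /x/, /ɹ/ cannot be parsed into a legal (C)V syllable (no codas are permitted; onsets are limited to one consonant).
Deletion applies to /f/, /j/, /d/, /x/, /ɹ/.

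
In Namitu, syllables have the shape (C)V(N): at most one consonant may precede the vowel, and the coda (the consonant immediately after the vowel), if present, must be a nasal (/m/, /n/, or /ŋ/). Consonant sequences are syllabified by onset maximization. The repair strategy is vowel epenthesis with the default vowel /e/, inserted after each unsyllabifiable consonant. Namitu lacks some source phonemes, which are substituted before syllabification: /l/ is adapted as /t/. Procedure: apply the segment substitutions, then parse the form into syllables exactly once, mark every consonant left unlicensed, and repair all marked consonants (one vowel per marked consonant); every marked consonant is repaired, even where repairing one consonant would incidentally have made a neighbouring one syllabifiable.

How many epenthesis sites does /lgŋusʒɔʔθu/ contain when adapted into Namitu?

4

After substitution the input is /tgŋusʒɔʔθu/.
The unsyllabifiable consonants are /t/, /g/, /s/, /ʔ/; each receives one epenthetic vowel.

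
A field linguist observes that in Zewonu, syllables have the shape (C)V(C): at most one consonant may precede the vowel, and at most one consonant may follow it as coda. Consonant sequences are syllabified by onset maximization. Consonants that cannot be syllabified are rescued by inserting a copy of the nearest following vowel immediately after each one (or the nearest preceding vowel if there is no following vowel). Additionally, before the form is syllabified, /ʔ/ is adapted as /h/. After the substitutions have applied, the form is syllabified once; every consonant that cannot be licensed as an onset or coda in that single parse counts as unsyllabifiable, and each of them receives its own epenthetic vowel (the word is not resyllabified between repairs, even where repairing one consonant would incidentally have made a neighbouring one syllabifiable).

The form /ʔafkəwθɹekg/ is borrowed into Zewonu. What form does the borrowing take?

hafkəwθeɹekge

Substitution: /ʔ/ → /h/, giving /hafkəwθɹekg/.
The consonants /θ/, /g/ cannot be parsed into a legal (C)V(C) syllable (at most one coda consonant is licensed; onsets are limited to one consonant).
Epenthesis after each stranded consonant: /θ/ → /θe/, /g/ → /ge/.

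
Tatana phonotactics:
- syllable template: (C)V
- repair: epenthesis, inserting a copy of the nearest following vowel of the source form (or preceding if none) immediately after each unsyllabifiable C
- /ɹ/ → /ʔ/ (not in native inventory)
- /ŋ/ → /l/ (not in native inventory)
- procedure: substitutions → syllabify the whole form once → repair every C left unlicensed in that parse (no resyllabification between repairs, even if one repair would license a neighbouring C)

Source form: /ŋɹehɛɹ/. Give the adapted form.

Substitution: /ŋ/ → /l/, /ɹ/ → /ʔ/, giving /lʔehɛʔ/.
Syllabifying with onset maximization leaves /l/, /ʔ/ stranded (no codas are permitted; onsets are limited to one consonant).
Inserting the epenthetic vowel yields /l/ → /le/, /ʔ/ → /ʔɛ/.

leʔehɛʔɛ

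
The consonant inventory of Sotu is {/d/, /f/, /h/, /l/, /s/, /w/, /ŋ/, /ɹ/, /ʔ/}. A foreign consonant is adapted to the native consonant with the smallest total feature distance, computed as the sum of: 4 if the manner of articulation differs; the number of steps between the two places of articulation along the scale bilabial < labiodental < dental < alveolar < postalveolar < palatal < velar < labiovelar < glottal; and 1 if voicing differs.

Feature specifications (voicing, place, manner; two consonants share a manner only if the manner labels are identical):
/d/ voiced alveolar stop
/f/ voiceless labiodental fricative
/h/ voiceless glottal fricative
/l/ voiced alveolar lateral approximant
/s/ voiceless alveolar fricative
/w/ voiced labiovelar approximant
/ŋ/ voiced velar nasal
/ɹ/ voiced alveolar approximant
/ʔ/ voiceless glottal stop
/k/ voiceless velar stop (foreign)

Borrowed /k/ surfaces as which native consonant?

ʔ

/ʔ/ is closest: same manner (stop), place distance 2 (velar→glottal), same voicing; total 2. Next closest is /d/ at distance 4.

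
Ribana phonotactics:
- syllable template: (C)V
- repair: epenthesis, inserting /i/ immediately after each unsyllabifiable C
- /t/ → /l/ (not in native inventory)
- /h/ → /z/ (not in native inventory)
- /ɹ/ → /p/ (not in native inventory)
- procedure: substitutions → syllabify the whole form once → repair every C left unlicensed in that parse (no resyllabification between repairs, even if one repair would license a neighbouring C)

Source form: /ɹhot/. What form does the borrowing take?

Substitution: /ɹ/ → /p/, /h/ → /z/, /t/ → /l/, giving /pzol/.
The consonants /p/, /l/ cannot be parsed into a legal (C)V syllable (no codas are permitted; onsets are limited to one consonant).
Epenthesis after each stranded consonant: /p/ → /pi/, /l/ → /li/.

pizoli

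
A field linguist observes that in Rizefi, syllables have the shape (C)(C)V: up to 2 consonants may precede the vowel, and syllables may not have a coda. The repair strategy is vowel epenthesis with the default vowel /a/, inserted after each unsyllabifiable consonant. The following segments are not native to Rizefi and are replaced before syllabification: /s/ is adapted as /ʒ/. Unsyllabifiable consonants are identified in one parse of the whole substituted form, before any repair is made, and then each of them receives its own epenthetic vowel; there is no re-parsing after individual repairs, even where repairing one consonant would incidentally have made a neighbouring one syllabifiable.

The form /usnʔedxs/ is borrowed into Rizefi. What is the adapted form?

Substitution: /s/ → /ʒ/, giving /uʒnʔedxʒ/.
Syllabifying with onset maximization leaves /ʒ/, /d/, /x/, /ʒ/ stranded (no codas are permitted; onsets may contain at most 2 consonants).
Epenthesis after each stranded consonant: /ʒ/ → /ʒa/, /d/ → /da/, /x/ → /xa/, /ʒ/ → /ʒa/.

uʒanʔedaxaʒa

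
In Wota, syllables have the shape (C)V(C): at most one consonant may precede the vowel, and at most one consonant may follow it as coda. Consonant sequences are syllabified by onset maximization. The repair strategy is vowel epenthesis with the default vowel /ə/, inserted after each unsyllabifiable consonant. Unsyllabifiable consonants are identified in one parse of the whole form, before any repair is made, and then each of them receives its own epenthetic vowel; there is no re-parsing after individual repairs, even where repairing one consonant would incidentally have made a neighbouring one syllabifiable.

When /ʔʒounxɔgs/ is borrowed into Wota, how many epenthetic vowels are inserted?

2

The unsyllabifiable consonants are /ʔ/, /s/; each receives one epenthetic vowel.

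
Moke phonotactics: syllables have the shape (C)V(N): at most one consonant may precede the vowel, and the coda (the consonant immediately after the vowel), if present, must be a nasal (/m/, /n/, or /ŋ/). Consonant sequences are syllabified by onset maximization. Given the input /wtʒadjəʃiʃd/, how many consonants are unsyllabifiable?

Under (C)V(N), the unsyllabifiable consonants are /w/, /t/, /d/, /ʃ/, /d/ (only a nasal (/m/, /n/, or /ŋ/) is licensed in coda position; onsets are limited to one consonant).

5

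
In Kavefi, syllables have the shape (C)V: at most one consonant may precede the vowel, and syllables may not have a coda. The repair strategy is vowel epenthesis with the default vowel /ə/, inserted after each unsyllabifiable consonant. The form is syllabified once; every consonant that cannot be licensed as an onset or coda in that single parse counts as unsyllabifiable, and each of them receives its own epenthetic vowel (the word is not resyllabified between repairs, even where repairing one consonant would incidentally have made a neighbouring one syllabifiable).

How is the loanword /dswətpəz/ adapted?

Syllabifying with onset maximization leaves /d/, /s/, /t/, /z/ stranded (no codas are permitted; onsets are limited to one consonant).
Each unlicensed consonant becomes the onset of a new syllable: /d/ → /də/, /s/ → /sə/, /t/ → /tə/, /z/ → /zə/.

dəsəwətəpəzə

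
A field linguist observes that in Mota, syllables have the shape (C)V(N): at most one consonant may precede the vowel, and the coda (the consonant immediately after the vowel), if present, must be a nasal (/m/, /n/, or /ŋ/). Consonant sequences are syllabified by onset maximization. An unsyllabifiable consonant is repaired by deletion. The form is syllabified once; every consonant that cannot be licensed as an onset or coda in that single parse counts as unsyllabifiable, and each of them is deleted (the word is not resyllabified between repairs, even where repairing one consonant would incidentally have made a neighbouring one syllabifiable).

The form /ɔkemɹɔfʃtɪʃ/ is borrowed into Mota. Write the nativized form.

The consonants /f/, /ʃ/, /ʃ/ cannot be parsed into a legal (C)V(N) syllable (only a nasal (/m/, /n/, or /ŋ/) is licensed in coda position; onsets are limited to one consonant).
Deleting the stranded consonants removes /f/, /ʃ/, /ʃ/.

ɔkemɹɔtɪ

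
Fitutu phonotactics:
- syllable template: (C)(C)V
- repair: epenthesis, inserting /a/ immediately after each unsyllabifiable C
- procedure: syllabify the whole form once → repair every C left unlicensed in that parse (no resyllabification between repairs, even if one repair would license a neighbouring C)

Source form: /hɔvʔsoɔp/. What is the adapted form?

hɔvaʔsoɔpa

The consonants /v/, /p/ cannot be parsed into a legal (C)(C)V syllable (no codas are permitted; onsets may contain at most 2 consonants).
Each unlicensed consonant becomes the onset of a new syllable: /v/ → /va/, /p/ → /pa/.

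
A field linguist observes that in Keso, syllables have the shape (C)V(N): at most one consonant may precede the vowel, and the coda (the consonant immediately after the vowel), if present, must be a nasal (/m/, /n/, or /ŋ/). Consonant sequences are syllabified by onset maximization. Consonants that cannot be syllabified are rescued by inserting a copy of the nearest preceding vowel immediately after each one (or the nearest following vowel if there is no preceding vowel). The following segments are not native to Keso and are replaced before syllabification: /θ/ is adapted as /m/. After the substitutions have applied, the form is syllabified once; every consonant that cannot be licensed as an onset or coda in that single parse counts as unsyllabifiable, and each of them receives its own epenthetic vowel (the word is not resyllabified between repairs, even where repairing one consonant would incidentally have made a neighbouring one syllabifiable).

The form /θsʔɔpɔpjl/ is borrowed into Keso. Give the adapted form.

Substitution: /θ/ → /m/, giving /msʔɔpɔpjl/.
The consonants /m/, /s/, /p/, /j/, /l/ cannot be parsed into a legal (C)V(N) syllable (only a nasal (/m/, /n/, or /ŋ/) is licensed in coda position; onsets are limited to one consonant).
Epenthesis after each stranded consonant: /m/ → /mɔ/, /s/ → /sɔ/, /p/ → /pɔ/, /j/ → /jɔ/, /l/ → /lɔ/.

mɔsɔʔɔpɔpɔjɔlɔ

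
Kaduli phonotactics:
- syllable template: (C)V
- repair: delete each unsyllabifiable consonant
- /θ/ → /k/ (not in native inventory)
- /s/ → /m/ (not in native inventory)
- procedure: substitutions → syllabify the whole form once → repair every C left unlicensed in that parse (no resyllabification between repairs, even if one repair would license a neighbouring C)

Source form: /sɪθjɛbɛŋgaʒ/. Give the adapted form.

mɪjɛbɛga

Substitution: /s/ → /m/, /θ/ → /k/, giving /mɪkjɛbɛŋgaʒ/.
The consonants /k/, /ŋ/, /ʒ/ cannot be parsed into a legal (C)V syllable (no codas are permitted; onsets are limited to one consonant).
Deletion applies to /k/, /ŋ/, /ʒ/.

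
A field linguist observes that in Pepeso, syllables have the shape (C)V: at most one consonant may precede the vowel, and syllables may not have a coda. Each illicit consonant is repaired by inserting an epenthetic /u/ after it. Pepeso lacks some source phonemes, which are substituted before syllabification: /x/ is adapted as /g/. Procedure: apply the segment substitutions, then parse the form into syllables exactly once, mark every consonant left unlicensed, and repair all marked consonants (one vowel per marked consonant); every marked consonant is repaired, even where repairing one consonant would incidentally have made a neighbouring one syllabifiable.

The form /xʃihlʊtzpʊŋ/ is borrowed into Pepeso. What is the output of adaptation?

guʃihulʊtuzupʊŋu

Substitution: /x/ → /g/, giving /gʃihlʊtzpʊŋ/.
Under (C)V, the unsyllabifiable consonants are /g/, /h/, /t/, /z/, /ŋ/ (no codas are permitted; onsets are limited to one consonant).
Each unlicensed consonant becomes the onset of a new syllable: /g/ → /gu/, /h/ → /hu/, /t/ → /tu/, /z/ → /zu/, /ŋ/ → /ŋu/.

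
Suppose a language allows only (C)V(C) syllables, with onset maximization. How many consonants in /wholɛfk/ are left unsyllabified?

2

Syllabifying with onset maximization leaves /w/, /k/ stranded (at most one coda consonant is licensed; onsets are limited to one consonant).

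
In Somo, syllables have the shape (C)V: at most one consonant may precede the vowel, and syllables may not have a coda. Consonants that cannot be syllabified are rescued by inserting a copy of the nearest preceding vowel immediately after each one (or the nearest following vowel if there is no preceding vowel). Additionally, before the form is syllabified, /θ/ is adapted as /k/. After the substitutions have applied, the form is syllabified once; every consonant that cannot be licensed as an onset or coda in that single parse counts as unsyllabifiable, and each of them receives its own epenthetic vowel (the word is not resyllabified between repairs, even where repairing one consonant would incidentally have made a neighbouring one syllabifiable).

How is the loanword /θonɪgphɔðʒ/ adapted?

Substitution: /θ/ → /k/, giving /konɪgphɔðʒ/.
Under (C)V, the unsyllabifiable consonants are /g/, /p/, /ð/, /ʒ/ (no codas are permitted; onsets are limited to one consonant).
Each unlicensed consonant becomes the onset of a new syllable: /g/ → /gɪ/, /p/ → /pɪ/, /ð/ → /ðɔ/, /ʒ/ → /ʒɔ/.

konɪgɪpɪhɔðɔʒɔ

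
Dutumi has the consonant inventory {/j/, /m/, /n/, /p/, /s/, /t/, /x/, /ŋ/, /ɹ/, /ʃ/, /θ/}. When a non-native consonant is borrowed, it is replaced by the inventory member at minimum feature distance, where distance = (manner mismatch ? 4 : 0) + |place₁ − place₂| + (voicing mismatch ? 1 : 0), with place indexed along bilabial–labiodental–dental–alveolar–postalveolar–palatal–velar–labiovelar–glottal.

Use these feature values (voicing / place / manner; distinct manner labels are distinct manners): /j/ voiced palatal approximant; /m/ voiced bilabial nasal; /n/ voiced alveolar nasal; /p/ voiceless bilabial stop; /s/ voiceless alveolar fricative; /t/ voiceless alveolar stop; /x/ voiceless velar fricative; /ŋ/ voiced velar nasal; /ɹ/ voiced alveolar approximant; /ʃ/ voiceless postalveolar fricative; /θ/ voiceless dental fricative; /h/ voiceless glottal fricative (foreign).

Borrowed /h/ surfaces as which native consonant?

x

/x/ is closest: same manner (fricative), place distance 2 (glottal→velar), same voicing; total 2. Next closest is /ʃ/ at distance 4.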